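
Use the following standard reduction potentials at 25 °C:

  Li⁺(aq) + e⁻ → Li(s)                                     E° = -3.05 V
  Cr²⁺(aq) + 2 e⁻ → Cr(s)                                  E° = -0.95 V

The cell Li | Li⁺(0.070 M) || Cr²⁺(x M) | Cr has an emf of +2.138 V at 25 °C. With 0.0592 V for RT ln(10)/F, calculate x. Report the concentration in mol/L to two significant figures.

Cr²⁺/Cr is the cathode, Li⁺/Li the anode: E°cell = +2.10 V, n = 2.
Overall reaction: Cr²⁺(aq) + 2 Li(s) → Cr(s) + 2 Li⁺(aq); Q = [Li⁺]^2/[Cr²⁺]^1.
From E = E° − (0.0592/n) log Q: log Q = (E° − E)·n/0.0592 = (+2.10 − (+2.138))·2/0.0592 = -1.2838.
So 1·log[Cr²⁺] = 2·log(0.07) − log Q = -2.3098 − (-1.2838) = -1.0260; [Cr²⁺] = 10^(-1.0260) ≈ 0.094 M.

0.094 M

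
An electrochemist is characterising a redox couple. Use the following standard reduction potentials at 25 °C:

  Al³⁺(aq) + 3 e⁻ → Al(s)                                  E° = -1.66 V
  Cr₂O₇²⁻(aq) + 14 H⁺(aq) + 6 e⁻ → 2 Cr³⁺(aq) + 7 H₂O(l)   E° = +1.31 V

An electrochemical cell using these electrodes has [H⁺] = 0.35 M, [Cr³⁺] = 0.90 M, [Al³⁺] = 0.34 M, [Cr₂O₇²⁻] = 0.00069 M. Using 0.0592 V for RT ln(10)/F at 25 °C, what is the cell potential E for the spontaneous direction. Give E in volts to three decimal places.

Cr₂O₇²⁻/Cr³⁺ is the cathode (higher E°), Al³⁺/Al the anode: E°cell = +1.31 − (-1.66) = +2.97 V, n = 6.
Overall: Cr₂O₇²⁻(aq) + 14 H⁺(aq) + 2 Al(s) → 2 Cr³⁺(aq) + 7 H₂O(l) + 2 Al³⁺(aq)
Q = [Cr³⁺]^2·[Al³⁺]^2 / ([Cr₂O₇²⁻]·[H⁺]^14); log Q = 8.516.
E = E° − (0.0592/n) log Q = +2.97 − (0.0592/6)(8.516) = +2.886 V.

+2.886 V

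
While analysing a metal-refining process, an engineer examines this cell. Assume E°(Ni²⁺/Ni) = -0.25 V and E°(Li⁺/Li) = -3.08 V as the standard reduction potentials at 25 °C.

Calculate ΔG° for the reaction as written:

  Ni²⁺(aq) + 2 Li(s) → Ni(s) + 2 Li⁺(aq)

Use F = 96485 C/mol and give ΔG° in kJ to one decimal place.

-546.1 kJ

As written, Ni²⁺/Ni is reduced (cathode) and Li⁺/Li is oxidised (anode), so E°cell = (-0.25) − (-3.08) = +2.83 V.
Balancing electrons gives n = 2.
ΔG° = −nFE° = −(2)(96485)(+2.83) = -546,105 J = -546.1 kJ.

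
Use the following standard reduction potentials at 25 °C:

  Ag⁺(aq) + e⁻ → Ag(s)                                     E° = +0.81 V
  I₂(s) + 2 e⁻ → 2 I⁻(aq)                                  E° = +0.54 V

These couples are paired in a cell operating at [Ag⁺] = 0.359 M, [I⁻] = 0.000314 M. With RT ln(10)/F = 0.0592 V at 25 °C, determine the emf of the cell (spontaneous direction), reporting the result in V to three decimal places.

+0.036 V

Ag⁺/Ag is the cathode (higher E°), I₂/I⁻ the anode: E°cell = +0.81 − (+0.54) = +0.27 V, n = 2.
Overall: 2 Ag⁺(aq) + 2 I⁻(aq) → 2 Ag(s) + I₂(s)
Q = 1 / ([Ag⁺]^2·[I⁻]^2); log Q = 7.896.
E = E° − (0.0592/n) log Q = +0.27 − (0.0592/2)(7.896) = +0.036 V.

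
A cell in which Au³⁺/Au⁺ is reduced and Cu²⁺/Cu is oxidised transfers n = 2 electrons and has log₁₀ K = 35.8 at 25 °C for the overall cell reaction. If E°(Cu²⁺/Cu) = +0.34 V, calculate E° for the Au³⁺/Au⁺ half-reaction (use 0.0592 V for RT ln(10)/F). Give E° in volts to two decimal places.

E°cell = (0.0592/n)·log K = (0.0592/2)(35.8) = +1.060 V.
Since Au³⁺/Au⁺ is the cathode and Cu²⁺/Cu the anode, E°cell = E°(Au³⁺/Au⁺) − E°(Cu²⁺/Cu).
So E°(Au³⁺/Au⁺) = E°cell + E°(Cu²⁺/Cu) = +1.060 + (+0.34) = +1.40 V.

+1.40 V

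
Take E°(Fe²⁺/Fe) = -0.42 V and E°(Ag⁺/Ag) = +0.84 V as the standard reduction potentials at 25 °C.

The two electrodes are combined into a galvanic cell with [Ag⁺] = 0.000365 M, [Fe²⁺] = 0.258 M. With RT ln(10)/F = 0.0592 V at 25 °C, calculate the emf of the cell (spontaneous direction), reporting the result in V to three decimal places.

+1.074 V

Ag⁺/Ag is the cathode (higher E°), Fe²⁺/Fe the anode: E°cell = +0.84 − (-0.42) = +1.26 V, n = 2.
Overall: 2 Ag⁺(aq) + Fe(s) → 2 Ag(s) + Fe²⁺(aq)
Q = [Fe²⁺] / ([Ag⁺]^2); log Q = 6.287.
E = E° − (0.0592/n) log Q = +1.26 − (0.0592/2)(6.287) = +1.074 V.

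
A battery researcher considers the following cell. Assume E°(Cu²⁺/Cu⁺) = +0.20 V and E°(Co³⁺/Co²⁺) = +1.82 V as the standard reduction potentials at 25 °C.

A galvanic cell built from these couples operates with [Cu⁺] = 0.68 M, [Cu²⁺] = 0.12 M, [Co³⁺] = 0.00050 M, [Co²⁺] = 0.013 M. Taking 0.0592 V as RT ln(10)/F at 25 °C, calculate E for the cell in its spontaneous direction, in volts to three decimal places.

+1.581 V

Co³⁺/Co²⁺ is the cathode (higher E°), Cu²⁺/Cu⁺ the anode: E°cell = +1.82 − (+0.20) = +1.62 V, n = 1.
Overall: Co³⁺(aq) + Cu⁺(aq) → Co²⁺(aq) + Cu²⁺(aq)
Q = [Co²⁺]·[Cu²⁺] / ([Co³⁺]·[Cu⁺]); log Q = 0.662.
E = E° − (0.0592/n) log Q = +1.62 − (0.0592/1)(0.662) = +1.581 V.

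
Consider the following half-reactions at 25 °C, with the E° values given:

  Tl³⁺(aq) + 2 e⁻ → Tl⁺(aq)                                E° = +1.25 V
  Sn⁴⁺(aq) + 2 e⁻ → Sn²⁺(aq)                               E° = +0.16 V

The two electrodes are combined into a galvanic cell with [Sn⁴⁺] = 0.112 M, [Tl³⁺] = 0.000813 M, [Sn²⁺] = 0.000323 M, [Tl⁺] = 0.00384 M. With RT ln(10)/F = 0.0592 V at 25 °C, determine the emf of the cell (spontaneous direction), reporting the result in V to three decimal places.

Tl³⁺/Tl⁺ is the cathode (higher E°), Sn⁴⁺/Sn²⁺ the anode: E°cell = +1.25 − (+0.16) = +1.09 V, n = 2.
Overall: Tl³⁺(aq) + Sn²⁺(aq) → Tl⁺(aq) + Sn⁴⁺(aq)
Q = [Tl⁺]·[Sn⁴⁺] / ([Tl³⁺]·[Sn²⁺]); log Q = 3.214.
E = E° − (0.0592/n) log Q = +1.09 − (0.0592/2)(3.214) = +0.995 V.

+0.995 V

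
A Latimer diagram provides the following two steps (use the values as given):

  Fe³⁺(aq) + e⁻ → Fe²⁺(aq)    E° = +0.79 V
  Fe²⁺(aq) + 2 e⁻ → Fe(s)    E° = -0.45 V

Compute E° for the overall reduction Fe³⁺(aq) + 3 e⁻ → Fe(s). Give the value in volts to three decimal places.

-0.037 V

Since ΔG° = −nFE° is additive over sequential reductions, n₃E°₃ = n₁E°₁ + n₂E°₂.
E°₃ = (1×+0.79 + 2×-0.45) / 3 = (-0.110) / 3 = -0.037 V.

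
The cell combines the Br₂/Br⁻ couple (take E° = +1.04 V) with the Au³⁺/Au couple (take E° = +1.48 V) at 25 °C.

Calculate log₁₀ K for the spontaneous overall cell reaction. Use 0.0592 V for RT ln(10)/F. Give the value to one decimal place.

Cathode: Au³⁺/Au; anode: Br₂/Br⁻. E°cell = +0.44 V, n = 6.
log K = nE°cell / 0.0592 = (6)(+0.44) / 0.0592 = 44.6.

44.6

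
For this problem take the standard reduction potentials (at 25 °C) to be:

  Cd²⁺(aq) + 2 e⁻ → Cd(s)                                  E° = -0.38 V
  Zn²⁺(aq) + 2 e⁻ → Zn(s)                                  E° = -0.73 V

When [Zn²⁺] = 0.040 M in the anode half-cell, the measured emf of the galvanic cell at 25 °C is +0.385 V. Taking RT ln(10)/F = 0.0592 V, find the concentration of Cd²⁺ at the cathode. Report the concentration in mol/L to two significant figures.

Cd²⁺/Cd is the cathode, Zn²⁺/Zn the anode: E°cell = +0.35 V, n = 2.
Overall reaction: Cd²⁺(aq) + Zn(s) → Cd(s) + Zn²⁺(aq); Q = [Zn²⁺]^1/[Cd²⁺]^1.
From E = E° − (0.0592/n) log Q: log Q = (E° − E)·n/0.0592 = (+0.35 − (+0.385))·2/0.0592 = -1.1824.
So 1·log[Cd²⁺] = 1·log(0.04) − log Q = -1.3979 − (-1.1824) = -0.2155; [Cd²⁺] = 10^(-0.2155) ≈ 0.61 M.

0.61 M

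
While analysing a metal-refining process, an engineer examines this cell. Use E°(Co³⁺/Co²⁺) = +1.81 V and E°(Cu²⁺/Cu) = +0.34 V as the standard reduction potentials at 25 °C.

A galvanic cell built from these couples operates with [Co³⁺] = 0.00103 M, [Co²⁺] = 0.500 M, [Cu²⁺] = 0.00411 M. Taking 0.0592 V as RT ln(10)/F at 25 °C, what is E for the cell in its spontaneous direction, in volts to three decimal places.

Co³⁺/Co²⁺ is the cathode (higher E°), Cu²⁺/Cu the anode: E°cell = +1.81 − (+0.34) = +1.47 V, n = 2.
Overall: 2 Co³⁺(aq) + Cu(s) → 2 Co²⁺(aq) + Cu²⁺(aq)
Q = [Co²⁺]^2·[Cu²⁺] / ([Co³⁺]^2); log Q = 2.986.
E = E° − (0.0592/n) log Q = +1.47 − (0.0592/2)(2.986) = +1.382 V.

+1.382 V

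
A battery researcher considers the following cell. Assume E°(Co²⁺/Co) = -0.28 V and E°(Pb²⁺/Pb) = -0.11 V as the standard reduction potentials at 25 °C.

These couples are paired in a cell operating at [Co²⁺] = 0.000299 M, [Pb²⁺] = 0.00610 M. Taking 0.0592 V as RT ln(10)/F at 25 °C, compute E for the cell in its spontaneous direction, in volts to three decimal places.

Pb²⁺/Pb is the cathode (higher E°), Co²⁺/Co the anode: E°cell = -0.11 − (-0.28) = +0.17 V, n = 2.
Overall: Pb²⁺(aq) + Co(s) → Pb(s) + Co²⁺(aq)
Q = [Co²⁺] / ([Pb²⁺]); log Q = -1.310.
E = E° − (0.0592/n) log Q = +0.17 − (0.0592/2)(-1.310) = +0.209 V.

+0.209 V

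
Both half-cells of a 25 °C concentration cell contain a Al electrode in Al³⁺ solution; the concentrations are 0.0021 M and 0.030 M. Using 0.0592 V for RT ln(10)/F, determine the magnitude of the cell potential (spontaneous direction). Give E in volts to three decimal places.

+0.023 V

For a concentration cell E°cell = 0. The 0.030 M side is the cathode (reduction is favoured where [Al³⁺] is higher).
With n = 3, E = −(0.0592/3) log([Al³⁺]ₐₙ/[Al³⁺]꜀ₐₜ) = −(0.0592/3) log(0.0021/0.03) = −(0.0592/3)(-1.155) = +0.023 V.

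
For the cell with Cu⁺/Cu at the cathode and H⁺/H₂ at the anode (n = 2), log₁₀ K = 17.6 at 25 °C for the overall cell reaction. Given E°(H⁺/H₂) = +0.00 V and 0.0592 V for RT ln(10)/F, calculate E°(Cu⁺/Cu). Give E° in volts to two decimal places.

+0.52 V

E°cell = (0.0592/n)·log K = (0.0592/2)(17.6) = +0.521 V.
Since Cu⁺/Cu is the cathode and H⁺/H₂ the anode, E°cell = E°(Cu⁺/Cu) − E°(H⁺/H₂).
So E°(Cu⁺/Cu) = E°cell + E°(H⁺/H₂) = +0.521 + (+0.00) = +0.52 V.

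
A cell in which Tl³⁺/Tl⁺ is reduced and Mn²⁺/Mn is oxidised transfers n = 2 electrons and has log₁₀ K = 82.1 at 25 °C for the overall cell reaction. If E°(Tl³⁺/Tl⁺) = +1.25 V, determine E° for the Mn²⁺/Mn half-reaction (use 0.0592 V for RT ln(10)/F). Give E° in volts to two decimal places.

-1.18 V

E°cell = (0.0592/n)·log K = (0.0592/2)(82.1) = +2.430 V.
Since Tl³⁺/Tl⁺ is the cathode and Mn²⁺/Mn the anode, E°cell = E°(Tl³⁺/Tl⁺) − E°(Mn²⁺/Mn).
So E°(Mn²⁺/Mn) = E°(Tl³⁺/Tl⁺) − E°cell = (+1.25) − (+2.430) = -1.18 V.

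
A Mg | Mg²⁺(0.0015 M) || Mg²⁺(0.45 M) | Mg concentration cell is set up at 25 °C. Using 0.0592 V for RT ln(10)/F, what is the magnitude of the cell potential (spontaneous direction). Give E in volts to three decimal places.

+0.073 V

For a concentration cell E°cell = 0. The 0.45 M side is the cathode (reduction is favoured where [Mg²⁺] is higher).
With n = 2, E = −(0.0592/2) log([Mg²⁺]ₐₙ/[Mg²⁺]꜀ₐₜ) = −(0.0592/2) log(0.0015/0.45) = −(0.0592/2)(-2.477) = +0.073 V.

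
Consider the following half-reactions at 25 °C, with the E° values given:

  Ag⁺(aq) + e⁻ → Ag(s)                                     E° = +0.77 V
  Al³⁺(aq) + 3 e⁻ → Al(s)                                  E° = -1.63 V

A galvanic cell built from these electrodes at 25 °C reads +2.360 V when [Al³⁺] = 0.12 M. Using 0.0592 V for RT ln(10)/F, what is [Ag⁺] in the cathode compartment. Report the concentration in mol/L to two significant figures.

Ag⁺/Ag is the cathode, Al³⁺/Al the anode: E°cell = +2.40 V, n = 3.
Overall reaction: 3 Ag⁺(aq) + Al(s) → 3 Ag(s) + Al³⁺(aq); Q = [Al³⁺]^1/[Ag⁺]^3.
From E = E° − (0.0592/n) log Q: log Q = (E° − E)·n/0.0592 = (+2.40 − (+2.360))·3/0.0592 = 2.0270.
So 3·log[Ag⁺] = 1·log(0.12) − log Q = -0.9208 − (2.0270) = -2.9478; log[Ag⁺] = -2.9478 / 3 = -0.9826; [Ag⁺] = 10^(-0.9826) ≈ 0.10 M.

0.10 M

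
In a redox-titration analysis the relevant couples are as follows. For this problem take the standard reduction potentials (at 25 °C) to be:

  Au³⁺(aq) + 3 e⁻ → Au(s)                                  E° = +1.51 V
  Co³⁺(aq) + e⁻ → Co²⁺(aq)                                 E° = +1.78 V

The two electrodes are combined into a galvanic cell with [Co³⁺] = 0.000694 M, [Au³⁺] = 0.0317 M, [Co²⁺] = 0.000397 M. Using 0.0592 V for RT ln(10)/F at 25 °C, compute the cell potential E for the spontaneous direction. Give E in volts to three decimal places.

Co³⁺/Co²⁺ is the cathode (higher E°), Au³⁺/Au the anode: E°cell = +1.78 − (+1.51) = +0.27 V, n = 3.
Overall: 3 Co³⁺(aq) + Au(s) → 3 Co²⁺(aq) + Au³⁺(aq)
Q = [Co²⁺]^3·[Au³⁺] / ([Co³⁺]^3); log Q = -2.227.
E = E° − (0.0592/n) log Q = +0.27 − (0.0592/3)(-2.227) = +0.314 V.

+0.314 V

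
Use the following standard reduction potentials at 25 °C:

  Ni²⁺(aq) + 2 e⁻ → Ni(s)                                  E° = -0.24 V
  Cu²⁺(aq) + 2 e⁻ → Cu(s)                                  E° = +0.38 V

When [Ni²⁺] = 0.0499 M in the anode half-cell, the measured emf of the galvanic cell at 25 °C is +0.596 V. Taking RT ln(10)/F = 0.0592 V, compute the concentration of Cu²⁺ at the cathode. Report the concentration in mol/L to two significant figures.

Cu²⁺/Cu is the cathode, Ni²⁺/Ni the anode: E°cell = +0.62 V, n = 2.
Overall reaction: Cu²⁺(aq) + Ni(s) → Cu(s) + Ni²⁺(aq); Q = [Ni²⁺]^1/[Cu²⁺]^1.
From E = E° − (0.0592/n) log Q: log Q = (E° − E)·n/0.0592 = (+0.62 − (+0.596))·2/0.0592 = 0.8108.
So 1·log[Cu²⁺] = 1·log(0.0499) − log Q = -1.3019 − (0.8108) = -2.1127; [Cu²⁺] = 10^(-2.1127) ≈ 0.0077 M.

0.0077 M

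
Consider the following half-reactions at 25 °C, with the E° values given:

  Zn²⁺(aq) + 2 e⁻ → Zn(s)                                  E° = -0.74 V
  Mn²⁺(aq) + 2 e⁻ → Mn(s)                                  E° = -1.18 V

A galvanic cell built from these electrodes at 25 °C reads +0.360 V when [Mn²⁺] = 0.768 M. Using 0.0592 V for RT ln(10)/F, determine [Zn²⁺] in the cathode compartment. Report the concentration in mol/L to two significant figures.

Zn²⁺/Zn is the cathode, Mn²⁺/Mn the anode: E°cell = +0.44 V, n = 2.
Overall reaction: Zn²⁺(aq) + Mn(s) → Zn(s) + Mn²⁺(aq); Q = [Mn²⁺]^1/[Zn²⁺]^1.
From E = E° − (0.0592/n) log Q: log Q = (E° − E)·n/0.0592 = (+0.44 − (+0.360))·2/0.0592 = 2.7027.
So 1·log[Zn²⁺] = 1·log(0.768) − log Q = -0.1146 − (2.7027) = -2.8173; [Zn²⁺] = 10^(-2.8173) ≈ 0.0015 M.

0.0015 M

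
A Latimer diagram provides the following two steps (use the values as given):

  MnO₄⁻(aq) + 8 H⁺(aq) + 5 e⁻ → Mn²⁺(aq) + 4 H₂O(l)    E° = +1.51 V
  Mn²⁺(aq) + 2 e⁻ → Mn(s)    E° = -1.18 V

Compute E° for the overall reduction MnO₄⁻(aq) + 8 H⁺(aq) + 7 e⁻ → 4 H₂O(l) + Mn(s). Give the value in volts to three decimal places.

Standard free energies of sequential steps add: ΔG°₃ = ΔG°₁ + ΔG°₂, so n₃E°₃ = n₁E°₁ + n₂E°₂.
E°₃ = (5×+1.51 + 2×-1.18) / 7 = (+5.190) / 7 = +0.741 V.

+0.741 V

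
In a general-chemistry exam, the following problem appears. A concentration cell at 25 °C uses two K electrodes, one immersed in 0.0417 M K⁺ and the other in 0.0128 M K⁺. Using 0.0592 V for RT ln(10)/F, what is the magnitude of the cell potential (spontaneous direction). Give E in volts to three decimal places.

For a concentration cell E°cell = 0. The 0.0417 M side is the cathode (reduction is favoured where [K⁺] is higher).
With n = 1, E = −(0.0592/1) log([K⁺]ₐₙ/[K⁺]꜀ₐₜ) = −(0.0592/1) log(0.0128/0.0417) = −(0.0592/1)(-0.513) = +0.030 V.

+0.030 V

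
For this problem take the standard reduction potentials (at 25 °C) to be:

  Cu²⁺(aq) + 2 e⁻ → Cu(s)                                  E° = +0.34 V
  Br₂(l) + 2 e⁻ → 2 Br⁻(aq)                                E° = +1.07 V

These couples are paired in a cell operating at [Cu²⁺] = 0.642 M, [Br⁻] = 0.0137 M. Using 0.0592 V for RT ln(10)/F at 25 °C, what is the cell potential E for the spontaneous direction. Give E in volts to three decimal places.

+0.846 V

Br₂/Br⁻ is the cathode (higher E°), Cu²⁺/Cu the anode: E°cell = +1.07 − (+0.34) = +0.73 V, n = 2.
Overall: Br₂(l) + Cu(s) → 2 Br⁻(aq) + Cu²⁺(aq)
Q = [Br⁻]^2·[Cu²⁺]; log Q = -3.919.
E = E° − (0.0592/n) log Q = +0.73 − (0.0592/2)(-3.919) = +0.846 V.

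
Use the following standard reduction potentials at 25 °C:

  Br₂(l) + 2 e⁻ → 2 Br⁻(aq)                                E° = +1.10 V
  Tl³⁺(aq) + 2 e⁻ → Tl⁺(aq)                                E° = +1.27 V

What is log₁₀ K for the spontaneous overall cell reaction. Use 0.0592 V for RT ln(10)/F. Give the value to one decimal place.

5.7

Cathode: Tl³⁺/Tl⁺; anode: Br₂/Br⁻. E°cell = +0.17 V, n = 2.
log K = nE°cell / 0.0592 = (2)(+0.17) / 0.0592 = 5.7.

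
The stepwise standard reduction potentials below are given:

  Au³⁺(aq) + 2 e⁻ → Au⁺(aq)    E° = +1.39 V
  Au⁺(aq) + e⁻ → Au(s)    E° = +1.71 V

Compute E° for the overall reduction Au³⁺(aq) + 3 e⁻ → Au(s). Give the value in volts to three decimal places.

Since ΔG° = −nFE° is additive over sequential reductions, n₃E°₃ = n₁E°₁ + n₂E°₂.
E°₃ = (2×+1.39 + 1×+1.71) / 3 = (+4.490) / 3 = +1.497 V.
E° values themselves are not directly additive — weighting by electron count is essential.

+1.497 V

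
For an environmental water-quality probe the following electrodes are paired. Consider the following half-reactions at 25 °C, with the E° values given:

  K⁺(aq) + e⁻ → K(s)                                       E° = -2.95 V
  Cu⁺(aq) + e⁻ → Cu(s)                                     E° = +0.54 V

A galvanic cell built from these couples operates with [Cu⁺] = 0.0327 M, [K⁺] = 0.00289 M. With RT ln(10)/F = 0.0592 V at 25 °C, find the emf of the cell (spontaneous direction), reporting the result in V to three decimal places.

+3.552 V

Cu⁺/Cu is the cathode (higher E°), K⁺/K the anode: E°cell = +0.54 − (-2.95) = +3.49 V, n = 1.
Overall: Cu⁺(aq) + K(s) → Cu(s) + K⁺(aq)
Q = [K⁺] / ([Cu⁺]); log Q = -1.054.
E = E° − (0.0592/n) log Q = +3.49 − (0.0592/1)(-1.054) = +3.552 V.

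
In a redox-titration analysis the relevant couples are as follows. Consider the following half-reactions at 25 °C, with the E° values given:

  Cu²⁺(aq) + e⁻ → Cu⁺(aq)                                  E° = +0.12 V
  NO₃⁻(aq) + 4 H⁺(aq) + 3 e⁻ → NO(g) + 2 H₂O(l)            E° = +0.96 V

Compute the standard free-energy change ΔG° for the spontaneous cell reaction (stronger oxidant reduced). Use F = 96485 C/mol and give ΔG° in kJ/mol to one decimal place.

NO₃⁻/NO (E° = +0.96 V) is the cathode; Cu²⁺/Cu⁺ (E° = +0.12 V) is the anode, so E°cell = +0.84 V.
Balancing electrons gives n = 3 (lcm of 3 and 1).
ΔG° = −nFE° = −(3)(96485)(+0.84) = -243,142 J = -243.1 kJ/mol.

-243.1 kJ/mol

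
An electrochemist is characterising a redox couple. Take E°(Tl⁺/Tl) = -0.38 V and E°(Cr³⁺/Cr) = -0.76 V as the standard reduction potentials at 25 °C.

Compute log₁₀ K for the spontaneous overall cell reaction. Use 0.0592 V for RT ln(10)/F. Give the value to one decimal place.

19.3

Cathode: Tl⁺/Tl; anode: Cr³⁺/Cr. E°cell = +0.38 V, n = 3.
log K = nE°cell / 0.0592 = (3)(+0.38) / 0.0592 = 19.3.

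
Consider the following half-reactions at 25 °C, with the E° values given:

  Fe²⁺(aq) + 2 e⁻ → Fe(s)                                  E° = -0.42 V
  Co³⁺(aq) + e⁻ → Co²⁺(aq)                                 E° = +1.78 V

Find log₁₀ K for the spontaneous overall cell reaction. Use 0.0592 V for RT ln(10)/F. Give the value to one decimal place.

74.3

Cathode: Co³⁺/Co²⁺; anode: Fe²⁺/Fe. E°cell = +2.20 V, n = 2.
log K = nE°cell / 0.0592 = (2)(+2.20) / 0.0592 = 74.3.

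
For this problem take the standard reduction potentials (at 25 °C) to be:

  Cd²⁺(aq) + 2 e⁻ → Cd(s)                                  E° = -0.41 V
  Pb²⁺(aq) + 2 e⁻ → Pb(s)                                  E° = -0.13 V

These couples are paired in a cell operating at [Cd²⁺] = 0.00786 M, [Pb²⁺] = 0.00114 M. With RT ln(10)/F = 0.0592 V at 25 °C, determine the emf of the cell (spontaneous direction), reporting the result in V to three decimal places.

+0.255 V

Pb²⁺/Pb is the cathode (higher E°), Cd²⁺/Cd the anode: E°cell = -0.13 − (-0.41) = +0.28 V, n = 2.
Overall: Pb²⁺(aq) + Cd(s) → Pb(s) + Cd²⁺(aq)
Q = [Cd²⁺] / ([Pb²⁺]); log Q = 0.839.
E = E° − (0.0592/n) log Q = +0.28 − (0.0592/2)(0.839) = +0.255 V.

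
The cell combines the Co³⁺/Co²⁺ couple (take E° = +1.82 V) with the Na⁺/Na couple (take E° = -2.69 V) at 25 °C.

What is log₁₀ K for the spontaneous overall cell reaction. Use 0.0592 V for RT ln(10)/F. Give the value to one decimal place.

Cathode: Co³⁺/Co²⁺; anode: Na⁺/Na. E°cell = +4.51 V, n = 1.
log K = nE°cell / 0.0592 = (1)(+4.51) / 0.0592 = 76.2.

76.2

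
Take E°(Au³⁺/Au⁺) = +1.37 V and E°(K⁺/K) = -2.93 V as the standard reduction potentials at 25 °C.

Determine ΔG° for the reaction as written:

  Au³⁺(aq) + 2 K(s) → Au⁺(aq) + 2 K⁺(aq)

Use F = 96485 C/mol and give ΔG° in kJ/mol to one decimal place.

As written, Au³⁺/Au⁺ is reduced (cathode) and K⁺/K is oxidised (anode), so E°cell = (+1.37) − (-2.93) = +4.30 V.
Balancing electrons gives n = 2.
ΔG° = −nFE° = −(2)(96485)(+4.30) = -829,771 J = -829.8 kJ/mol.

-829.8 kJ/mol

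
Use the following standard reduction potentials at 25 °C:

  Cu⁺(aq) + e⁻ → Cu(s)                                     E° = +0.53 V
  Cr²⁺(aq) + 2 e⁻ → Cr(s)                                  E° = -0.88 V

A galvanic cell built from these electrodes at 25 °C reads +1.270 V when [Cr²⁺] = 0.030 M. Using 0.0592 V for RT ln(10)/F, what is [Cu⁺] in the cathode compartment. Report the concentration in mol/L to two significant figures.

0.00075 M

Cu⁺/Cu is the cathode, Cr²⁺/Cr the anode: E°cell = +1.41 V, n = 2.
Overall reaction: 2 Cu⁺(aq) + Cr(s) → 2 Cu(s) + Cr²⁺(aq); Q = [Cr²⁺]^1/[Cu⁺]^2.
From E = E° − (0.0592/n) log Q: log Q = (E° − E)·n/0.0592 = (+1.41 − (+1.270))·2/0.0592 = 4.7297.
So 2·log[Cu⁺] = 1·log(0.03) − log Q = -1.5229 − (4.7297) = -6.2526; log[Cu⁺] = -6.2526 / 2 = -3.1263; [Cu⁺] = 10^(-3.1263) ≈ 0.00075 M.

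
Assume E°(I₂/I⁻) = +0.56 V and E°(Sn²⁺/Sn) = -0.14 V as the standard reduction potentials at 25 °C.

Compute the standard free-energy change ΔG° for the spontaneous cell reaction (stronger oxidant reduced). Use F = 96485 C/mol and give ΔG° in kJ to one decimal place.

-135.1 kJ

I₂/I⁻ (E° = +0.56 V) is the cathode; Sn²⁺/Sn (E° = -0.14 V) is the anode, so E°cell = +0.70 V.
Balancing electrons gives n = 2 (lcm of 2 and 2).
ΔG° = −nFE° = −(2)(96485)(+0.70) = -135,079 J = -135.1 kJ.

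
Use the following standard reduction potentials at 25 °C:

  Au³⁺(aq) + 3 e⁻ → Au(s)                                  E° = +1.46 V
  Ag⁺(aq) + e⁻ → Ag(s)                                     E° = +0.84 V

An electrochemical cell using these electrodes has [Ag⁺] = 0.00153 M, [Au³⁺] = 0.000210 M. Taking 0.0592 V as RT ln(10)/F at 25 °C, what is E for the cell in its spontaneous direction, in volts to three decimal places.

Au³⁺/Au is the cathode (higher E°), Ag⁺/Ag the anode: E°cell = +1.46 − (+0.84) = +0.62 V, n = 3.
Overall: Au³⁺(aq) + 3 Ag(s) → Au(s) + 3 Ag⁺(aq)
Q = [Ag⁺]^3 / ([Au³⁺]); log Q = -4.768.
E = E° − (0.0592/n) log Q = +0.62 − (0.0592/3)(-4.768) = +0.714 V.

+0.714 V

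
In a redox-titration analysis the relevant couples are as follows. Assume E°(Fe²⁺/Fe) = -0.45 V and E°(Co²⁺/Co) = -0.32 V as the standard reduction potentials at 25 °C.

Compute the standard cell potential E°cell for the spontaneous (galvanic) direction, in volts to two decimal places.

+0.13 V

The Co²⁺/Co couple has the higher reduction potential, so it is the cathode; Fe²⁺/Fe is oxidised at the anode.
E°cell = E°(cathode) − E°(anode) = (-0.32) − (-0.45) = +0.13 V.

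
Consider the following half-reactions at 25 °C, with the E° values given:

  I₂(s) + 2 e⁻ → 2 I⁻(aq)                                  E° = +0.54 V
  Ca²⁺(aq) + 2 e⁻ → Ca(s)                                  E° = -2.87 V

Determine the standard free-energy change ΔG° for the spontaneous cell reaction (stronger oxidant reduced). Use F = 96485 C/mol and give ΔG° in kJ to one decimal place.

I₂/I⁻ (E° = +0.54 V) is the cathode; Ca²⁺/Ca (E° = -2.87 V) is the anode, so E°cell = +3.41 V.
Balancing electrons gives n = 2 (lcm of 2 and 2).
ΔG° = −nFE° = −(2)(96485)(+3.41) = -658,028 J = -658.0 kJ.

-658.0 kJ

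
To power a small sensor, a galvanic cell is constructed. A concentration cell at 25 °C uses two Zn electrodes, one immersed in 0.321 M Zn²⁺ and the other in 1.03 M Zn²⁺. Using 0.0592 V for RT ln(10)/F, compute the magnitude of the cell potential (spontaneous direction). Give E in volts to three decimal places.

For a concentration cell E°cell = 0. The 1.03 M side is the cathode (reduction is favoured where [Zn²⁺] is higher).
With n = 2, E = −(0.0592/2) log([Zn²⁺]ₐₙ/[Zn²⁺]꜀ₐₜ) = −(0.0592/2) log(0.321/1.03) = −(0.0592/2)(-0.506) = +0.015 V.

+0.015 V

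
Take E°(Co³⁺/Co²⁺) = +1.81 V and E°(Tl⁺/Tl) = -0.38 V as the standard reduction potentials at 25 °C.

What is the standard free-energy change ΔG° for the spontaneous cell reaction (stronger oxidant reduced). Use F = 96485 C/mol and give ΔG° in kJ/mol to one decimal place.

Co³⁺/Co²⁺ (E° = +1.81 V) is the cathode; Tl⁺/Tl (E° = -0.38 V) is the anode, so E°cell = +2.19 V.
Balancing electrons gives n = 1 (lcm of 1 and 1).
ΔG° = −nFE° = −(1)(96485)(+2.19) = -211,302 J = -211.3 kJ/mol.

-211.3 kJ/mol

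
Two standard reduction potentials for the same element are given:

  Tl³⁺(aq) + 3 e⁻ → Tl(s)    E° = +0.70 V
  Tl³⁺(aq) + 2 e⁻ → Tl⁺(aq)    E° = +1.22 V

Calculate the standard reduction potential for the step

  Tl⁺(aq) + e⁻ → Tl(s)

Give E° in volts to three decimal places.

-0.340 V

Sequential free energies add, so n₃E°₃ = n₁E°₁ + n₂E°₂.
With n₃ = 3, and the known step contributing 2×(+1.22) V, the unknown satisfies 1·E° = 3×(+0.70) − 2×(+1.22) = -0.340.
E° = -0.340 / 1 = -0.340 V.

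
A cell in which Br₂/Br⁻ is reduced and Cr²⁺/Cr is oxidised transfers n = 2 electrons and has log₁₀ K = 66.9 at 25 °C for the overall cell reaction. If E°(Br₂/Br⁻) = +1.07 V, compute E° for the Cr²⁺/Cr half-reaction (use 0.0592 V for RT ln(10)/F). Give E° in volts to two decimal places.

E°cell = (0.0592/n)·log K = (0.0592/2)(66.9) = +1.980 V.
Since Br₂/Br⁻ is the cathode and Cr²⁺/Cr the anode, E°cell = E°(Br₂/Br⁻) − E°(Cr²⁺/Cr).
So E°(Cr²⁺/Cr) = E°(Br₂/Br⁻) − E°cell = (+1.07) − (+1.980) = -0.91 V.

-0.91 V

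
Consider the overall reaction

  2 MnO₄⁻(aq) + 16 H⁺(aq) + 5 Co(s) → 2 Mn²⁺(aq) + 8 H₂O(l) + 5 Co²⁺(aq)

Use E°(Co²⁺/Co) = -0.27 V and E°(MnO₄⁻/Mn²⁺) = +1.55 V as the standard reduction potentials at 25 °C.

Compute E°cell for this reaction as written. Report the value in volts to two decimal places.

+1.82 V

The MnO₄⁻/Mn²⁺ couple has the higher reduction potential, so it is the cathode; Co²⁺/Co is oxidised at the anode.
E°cell = E°(cathode) − E°(anode) = (+1.55) − (-0.27) = +1.82 V.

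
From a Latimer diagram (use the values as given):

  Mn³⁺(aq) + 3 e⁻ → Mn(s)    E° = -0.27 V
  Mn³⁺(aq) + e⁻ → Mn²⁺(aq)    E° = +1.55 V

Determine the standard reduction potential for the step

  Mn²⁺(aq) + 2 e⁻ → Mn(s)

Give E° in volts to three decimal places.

Sequential free energies add, so n₃E°₃ = n₁E°₁ + n₂E°₂.
With n₃ = 3, and the known step contributing 1×(+1.55) V, the unknown satisfies 2·E° = 3×(-0.27) − 1×(+1.55) = -2.360.
E° = -2.360 / 2 = -1.180 V.

-1.180 V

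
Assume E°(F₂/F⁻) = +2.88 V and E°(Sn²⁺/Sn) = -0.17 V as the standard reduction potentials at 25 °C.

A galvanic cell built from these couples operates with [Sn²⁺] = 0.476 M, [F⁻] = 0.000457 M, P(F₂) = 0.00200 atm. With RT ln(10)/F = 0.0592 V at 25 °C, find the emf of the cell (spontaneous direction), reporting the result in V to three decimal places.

F₂/F⁻ is the cathode (higher E°), Sn²⁺/Sn the anode: E°cell = +2.88 − (-0.17) = +3.05 V, n = 2.
Overall: F₂(g) + Sn(s) → 2 F⁻(aq) + Sn²⁺(aq)
Q = [F⁻]^2·[Sn²⁺] / (P(F₂)); log Q = -4.304.
E = E° − (0.0592/n) log Q = +3.05 − (0.0592/2)(-4.304) = +3.177 V.

+3.177 V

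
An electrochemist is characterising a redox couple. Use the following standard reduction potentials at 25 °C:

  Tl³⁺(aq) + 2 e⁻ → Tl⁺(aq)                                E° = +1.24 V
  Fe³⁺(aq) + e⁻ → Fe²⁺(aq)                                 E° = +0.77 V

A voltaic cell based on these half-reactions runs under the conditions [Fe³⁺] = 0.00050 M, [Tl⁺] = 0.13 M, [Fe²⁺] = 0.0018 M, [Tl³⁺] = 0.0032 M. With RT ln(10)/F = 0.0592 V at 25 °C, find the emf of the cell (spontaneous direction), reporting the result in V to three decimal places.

+0.455 V

Tl³⁺/Tl⁺ is the cathode (higher E°), Fe³⁺/Fe²⁺ the anode: E°cell = +1.24 − (+0.77) = +0.47 V, n = 2.
Overall: Tl³⁺(aq) + 2 Fe²⁺(aq) → Tl⁺(aq) + 2 Fe³⁺(aq)
Q = [Tl⁺]·[Fe³⁺]^2 / ([Tl³⁺]·[Fe²⁺]^2); log Q = 0.496.
E = E° − (0.0592/n) log Q = +0.47 − (0.0592/2)(0.496) = +0.455 V.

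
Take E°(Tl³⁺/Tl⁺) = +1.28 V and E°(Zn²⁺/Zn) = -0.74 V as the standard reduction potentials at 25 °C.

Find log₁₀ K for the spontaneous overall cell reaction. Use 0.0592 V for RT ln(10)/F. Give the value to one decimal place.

Cathode: Tl³⁺/Tl⁺; anode: Zn²⁺/Zn. E°cell = +2.02 V, n = 2.
log K = nE°cell / 0.0592 = (2)(+2.02) / 0.0592 = 68.2.

68.2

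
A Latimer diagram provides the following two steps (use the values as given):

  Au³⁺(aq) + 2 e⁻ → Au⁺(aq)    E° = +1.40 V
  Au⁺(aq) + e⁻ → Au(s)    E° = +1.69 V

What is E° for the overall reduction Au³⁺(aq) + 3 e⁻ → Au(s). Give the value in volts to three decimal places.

+1.497 V

Standard free energies of sequential steps add: ΔG°₃ = ΔG°₁ + ΔG°₂, so n₃E°₃ = n₁E°₁ + n₂E°₂.
E°₃ = (2×+1.40 + 1×+1.69) / 3 = (+4.490) / 3 = +1.497 V.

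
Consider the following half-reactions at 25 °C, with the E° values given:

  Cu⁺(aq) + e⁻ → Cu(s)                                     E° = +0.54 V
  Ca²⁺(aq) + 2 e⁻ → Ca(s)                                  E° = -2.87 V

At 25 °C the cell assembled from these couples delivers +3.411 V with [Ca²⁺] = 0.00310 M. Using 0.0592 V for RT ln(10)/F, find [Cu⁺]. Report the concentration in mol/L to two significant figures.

Cu⁺/Cu is the cathode, Ca²⁺/Ca the anode: E°cell = +3.41 V, n = 2.
Overall reaction: 2 Cu⁺(aq) + Ca(s) → 2 Cu(s) + Ca²⁺(aq); Q = [Ca²⁺]^1/[Cu⁺]^2.
From E = E° − (0.0592/n) log Q: log Q = (E° − E)·n/0.0592 = (+3.41 − (+3.411))·2/0.0592 = -0.0338.
So 2·log[Cu⁺] = 1·log(0.0031) − log Q = -2.5086 − (-0.0338) = -2.4748; log[Cu⁺] = -2.4748 / 2 = -1.2374; [Cu⁺] = 10^(-1.2374) ≈ 0.058 M.

0.058 M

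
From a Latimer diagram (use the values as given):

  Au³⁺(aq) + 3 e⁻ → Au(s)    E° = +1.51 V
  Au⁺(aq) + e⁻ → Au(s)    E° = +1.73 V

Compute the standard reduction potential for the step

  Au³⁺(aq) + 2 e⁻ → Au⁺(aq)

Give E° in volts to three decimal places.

Sequential free energies add, so n₃E°₃ = n₁E°₁ + n₂E°₂.
With n₃ = 3, and the known step contributing 1×(+1.73) V, the unknown satisfies 2·E° = 3×(+1.51) − 1×(+1.73) = +2.800.
E° = +2.800 / 2 = +1.400 V.

+1.400 V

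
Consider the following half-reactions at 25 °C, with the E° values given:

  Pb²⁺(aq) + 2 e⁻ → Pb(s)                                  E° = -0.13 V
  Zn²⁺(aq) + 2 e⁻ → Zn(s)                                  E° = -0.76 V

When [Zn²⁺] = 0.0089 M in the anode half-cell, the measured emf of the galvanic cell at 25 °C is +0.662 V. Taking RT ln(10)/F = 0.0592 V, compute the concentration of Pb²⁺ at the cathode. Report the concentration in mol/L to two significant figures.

0.11 M

Pb²⁺/Pb is the cathode, Zn²⁺/Zn the anode: E°cell = +0.63 V, n = 2.
Overall reaction: Pb²⁺(aq) + Zn(s) → Pb(s) + Zn²⁺(aq); Q = [Zn²⁺]^1/[Pb²⁺]^1.
From E = E° − (0.0592/n) log Q: log Q = (E° − E)·n/0.0592 = (+0.63 − (+0.662))·2/0.0592 = -1.0811.
So 1·log[Pb²⁺] = 1·log(0.0089) − log Q = -2.0506 − (-1.0811) = -0.9695; [Pb²⁺] = 10^(-0.9695) ≈ 0.11 M.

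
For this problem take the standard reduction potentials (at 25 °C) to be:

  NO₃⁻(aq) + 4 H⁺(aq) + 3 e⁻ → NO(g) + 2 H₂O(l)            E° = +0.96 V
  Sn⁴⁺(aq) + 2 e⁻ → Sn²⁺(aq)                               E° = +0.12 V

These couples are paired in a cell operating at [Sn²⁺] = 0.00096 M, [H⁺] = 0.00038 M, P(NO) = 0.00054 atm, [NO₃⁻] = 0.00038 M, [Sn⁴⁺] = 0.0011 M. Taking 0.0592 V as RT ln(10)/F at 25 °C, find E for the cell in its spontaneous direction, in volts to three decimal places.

NO₃⁻/NO is the cathode (higher E°), Sn⁴⁺/Sn²⁺ the anode: E°cell = +0.96 − (+0.12) = +0.84 V, n = 6.
Overall: 2 NO₃⁻(aq) + 8 H⁺(aq) + 3 Sn²⁺(aq) → 2 NO(g) + 4 H₂O(l) + 3 Sn⁴⁺(aq)
Q = P(NO)^2·[Sn⁴⁺]^3 / ([NO₃⁻]^2·[H⁺]^8·[Sn²⁺]^3); log Q = 27.844.
E = E° − (0.0592/n) log Q = +0.84 − (0.0592/6)(27.844) = +0.565 V.

+0.565 V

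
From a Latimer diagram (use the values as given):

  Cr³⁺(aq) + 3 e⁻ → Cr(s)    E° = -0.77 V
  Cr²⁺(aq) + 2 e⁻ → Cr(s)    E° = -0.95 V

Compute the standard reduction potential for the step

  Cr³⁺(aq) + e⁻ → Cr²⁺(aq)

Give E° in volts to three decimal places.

-0.410 V

Sequential free energies add, so n₃E°₃ = n₁E°₁ + n₂E°₂.
With n₃ = 3, and the known step contributing 2×(-0.95) V, the unknown satisfies 1·E° = 3×(-0.77) − 2×(-0.95) = -0.410.
E° = -0.410 / 1 = -0.410 V.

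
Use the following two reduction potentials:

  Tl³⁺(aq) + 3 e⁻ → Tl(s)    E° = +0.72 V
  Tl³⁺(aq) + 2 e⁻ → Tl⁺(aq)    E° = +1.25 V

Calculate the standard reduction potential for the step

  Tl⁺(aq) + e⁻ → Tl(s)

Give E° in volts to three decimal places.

Sequential free energies add, so n₃E°₃ = n₁E°₁ + n₂E°₂.
With n₃ = 3, and the known step contributing 2×(+1.25) V, the unknown satisfies 1·E° = 3×(+0.72) − 2×(+1.25) = -0.340.
E° = -0.340 / 1 = -0.340 V.

-0.340 V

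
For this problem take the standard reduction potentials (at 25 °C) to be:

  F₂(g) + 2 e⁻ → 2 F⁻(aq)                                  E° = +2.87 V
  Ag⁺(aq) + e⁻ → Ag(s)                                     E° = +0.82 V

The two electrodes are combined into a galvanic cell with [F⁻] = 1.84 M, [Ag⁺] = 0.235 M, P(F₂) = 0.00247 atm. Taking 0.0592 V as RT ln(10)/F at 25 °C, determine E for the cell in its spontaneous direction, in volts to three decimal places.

F₂/F⁻ is the cathode (higher E°), Ag⁺/Ag the anode: E°cell = +2.87 − (+0.82) = +2.05 V, n = 2.
Overall: F₂(g) + 2 Ag(s) → 2 F⁻(aq) + 2 Ag⁺(aq)
Q = [F⁻]^2·[Ag⁺]^2 / (P(F₂)); log Q = 1.879.
E = E° − (0.0592/n) log Q = +2.05 − (0.0592/2)(1.879) = +1.994 V.

+1.994 V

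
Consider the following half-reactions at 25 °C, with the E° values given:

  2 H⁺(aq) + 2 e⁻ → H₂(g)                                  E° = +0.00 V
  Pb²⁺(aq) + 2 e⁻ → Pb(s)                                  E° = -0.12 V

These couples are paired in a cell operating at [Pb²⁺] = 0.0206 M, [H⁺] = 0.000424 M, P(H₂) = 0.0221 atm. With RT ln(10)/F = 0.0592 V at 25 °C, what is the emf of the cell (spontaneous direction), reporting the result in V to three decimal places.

H⁺/H₂ is the cathode (higher E°), Pb²⁺/Pb the anode: E°cell = +0.00 − (-0.12) = +0.12 V, n = 2.
Overall: 2 H⁺(aq) + Pb(s) → H₂(g) + Pb²⁺(aq)
Q = P(H₂)·[Pb²⁺] / ([H⁺]^2); log Q = 3.404.
E = E° − (0.0592/n) log Q = +0.12 − (0.0592/2)(3.404) = +0.019 V.

+0.019 V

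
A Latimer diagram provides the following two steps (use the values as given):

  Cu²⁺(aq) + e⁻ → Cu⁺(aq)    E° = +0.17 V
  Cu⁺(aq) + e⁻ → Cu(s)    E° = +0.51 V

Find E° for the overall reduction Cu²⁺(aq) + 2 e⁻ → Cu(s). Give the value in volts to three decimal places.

+0.340 V

Standard free energies of sequential steps add: ΔG°₃ = ΔG°₁ + ΔG°₂, so n₃E°₃ = n₁E°₁ + n₂E°₂.
E°₃ = (1×+0.17 + 1×+0.51) / 2 = (+0.680) / 2 = +0.340 V.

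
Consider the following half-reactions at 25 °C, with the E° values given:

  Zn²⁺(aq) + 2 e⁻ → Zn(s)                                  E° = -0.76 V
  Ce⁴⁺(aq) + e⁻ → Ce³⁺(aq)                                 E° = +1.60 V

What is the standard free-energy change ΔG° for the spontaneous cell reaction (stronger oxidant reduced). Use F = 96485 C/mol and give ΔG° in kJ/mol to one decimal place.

-455.4 kJ/mol

Ce⁴⁺/Ce³⁺ (E° = +1.60 V) is the cathode; Zn²⁺/Zn (E° = -0.76 V) is the anode, so E°cell = +2.36 V.
Balancing electrons gives n = 2 (lcm of 1 and 2).
ΔG° = −nFE° = −(2)(96485)(+2.36) = -455,409 J = -455.4 kJ/mol.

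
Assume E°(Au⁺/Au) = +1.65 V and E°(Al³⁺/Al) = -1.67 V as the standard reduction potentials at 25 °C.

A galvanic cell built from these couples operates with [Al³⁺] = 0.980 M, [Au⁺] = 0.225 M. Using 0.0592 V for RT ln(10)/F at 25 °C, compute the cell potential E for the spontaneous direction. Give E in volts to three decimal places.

Au⁺/Au is the cathode (higher E°), Al³⁺/Al the anode: E°cell = +1.65 − (-1.67) = +3.32 V, n = 3.
Overall: 3 Au⁺(aq) + Al(s) → 3 Au(s) + Al³⁺(aq)
Q = [Al³⁺] / ([Au⁺]^3); log Q = 1.935.
E = E° − (0.0592/n) log Q = +3.32 − (0.0592/3)(1.935) = +3.282 V.

+3.282 V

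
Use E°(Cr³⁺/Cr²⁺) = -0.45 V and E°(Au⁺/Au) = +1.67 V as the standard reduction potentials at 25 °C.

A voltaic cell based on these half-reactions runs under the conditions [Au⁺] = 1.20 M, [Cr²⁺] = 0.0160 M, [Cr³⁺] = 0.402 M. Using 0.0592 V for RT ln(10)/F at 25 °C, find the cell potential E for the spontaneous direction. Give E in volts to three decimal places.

Au⁺/Au is the cathode (higher E°), Cr³⁺/Cr²⁺ the anode: E°cell = +1.67 − (-0.45) = +2.12 V, n = 1.
Overall: Au⁺(aq) + Cr²⁺(aq) → Au(s) + Cr³⁺(aq)
Q = [Cr³⁺] / ([Au⁺]·[Cr²⁺]); log Q = 1.321.
E = E° − (0.0592/n) log Q = +2.12 − (0.0592/1)(1.321) = +2.042 V.

+2.042 V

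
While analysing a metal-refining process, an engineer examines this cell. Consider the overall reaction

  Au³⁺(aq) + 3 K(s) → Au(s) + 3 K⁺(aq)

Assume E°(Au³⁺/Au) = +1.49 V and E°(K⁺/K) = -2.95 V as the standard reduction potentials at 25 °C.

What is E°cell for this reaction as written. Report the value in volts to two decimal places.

The Au³⁺/Au couple has the higher reduction potential, so it is the cathode; K⁺/K is oxidised at the anode.
E°cell = E°(cathode) − E°(anode) = (+1.49) − (-2.95) = +4.44 V.
Since E°cell > 0, the reaction is spontaneous under standard conditions.

+4.44 V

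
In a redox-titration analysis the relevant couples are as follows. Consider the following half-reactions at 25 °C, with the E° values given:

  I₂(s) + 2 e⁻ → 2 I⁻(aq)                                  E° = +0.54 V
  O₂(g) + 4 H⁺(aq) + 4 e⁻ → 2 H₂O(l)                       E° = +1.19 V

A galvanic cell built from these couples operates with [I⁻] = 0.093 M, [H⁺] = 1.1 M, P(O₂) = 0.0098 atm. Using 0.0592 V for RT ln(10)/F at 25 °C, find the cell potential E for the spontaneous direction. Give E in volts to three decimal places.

+0.562 V

O₂/H₂O is the cathode (higher E°), I₂/I⁻ the anode: E°cell = +1.19 − (+0.54) = +0.65 V, n = 4.
Overall: O₂(g) + 4 H⁺(aq) + 4 I⁻(aq) → 2 H₂O(l) + 2 I₂(s)
Q = 1 / (P(O₂)·[H⁺]^4·[I⁻]^4); log Q = 5.969.
E = E° − (0.0592/n) log Q = +0.65 − (0.0592/4)(5.969) = +0.562 V.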